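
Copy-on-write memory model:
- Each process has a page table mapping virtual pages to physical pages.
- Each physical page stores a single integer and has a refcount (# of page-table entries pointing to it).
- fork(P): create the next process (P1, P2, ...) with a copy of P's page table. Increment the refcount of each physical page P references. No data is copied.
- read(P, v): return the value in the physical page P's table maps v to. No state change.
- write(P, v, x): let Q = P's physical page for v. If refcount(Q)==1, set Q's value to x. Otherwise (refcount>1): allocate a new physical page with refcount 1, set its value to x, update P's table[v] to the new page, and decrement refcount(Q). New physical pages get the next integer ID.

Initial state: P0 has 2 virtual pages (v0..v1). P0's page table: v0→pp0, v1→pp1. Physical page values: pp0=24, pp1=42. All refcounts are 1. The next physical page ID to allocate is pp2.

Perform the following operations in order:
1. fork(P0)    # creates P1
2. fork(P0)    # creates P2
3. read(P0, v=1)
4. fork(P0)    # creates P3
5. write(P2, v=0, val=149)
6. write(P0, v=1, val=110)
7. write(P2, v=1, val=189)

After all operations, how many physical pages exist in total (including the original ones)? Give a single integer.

Op 1: fork(P0) -> P1. 2 ppages; refcounts: pp0:2 pp1:2
Op 2: fork(P0) -> P2. 2 ppages; refcounts: pp0:3 pp1:3
Op 3: read(P0, v1) -> 42. No state change.
Op 4: fork(P0) -> P3. 2 ppages; refcounts: pp0:4 pp1:4
Op 5: write(P2, v0, 149). refcount(pp0)=4>1 -> COPY to pp2. 3 ppages; refcounts: pp0:3 pp1:4 pp2:1
Op 6: write(P0, v1, 110). refcount(pp1)=4>1 -> COPY to pp3. 4 ppages; refcounts: pp0:3 pp1:3 pp2:1 pp3:1
Op 7: write(P2, v1, 189). refcount(pp1)=3>1 -> COPY to pp4. 5 ppages; refcounts: pp0:3 pp1:2 pp2:1 pp3:1 pp4:1

Answer: 5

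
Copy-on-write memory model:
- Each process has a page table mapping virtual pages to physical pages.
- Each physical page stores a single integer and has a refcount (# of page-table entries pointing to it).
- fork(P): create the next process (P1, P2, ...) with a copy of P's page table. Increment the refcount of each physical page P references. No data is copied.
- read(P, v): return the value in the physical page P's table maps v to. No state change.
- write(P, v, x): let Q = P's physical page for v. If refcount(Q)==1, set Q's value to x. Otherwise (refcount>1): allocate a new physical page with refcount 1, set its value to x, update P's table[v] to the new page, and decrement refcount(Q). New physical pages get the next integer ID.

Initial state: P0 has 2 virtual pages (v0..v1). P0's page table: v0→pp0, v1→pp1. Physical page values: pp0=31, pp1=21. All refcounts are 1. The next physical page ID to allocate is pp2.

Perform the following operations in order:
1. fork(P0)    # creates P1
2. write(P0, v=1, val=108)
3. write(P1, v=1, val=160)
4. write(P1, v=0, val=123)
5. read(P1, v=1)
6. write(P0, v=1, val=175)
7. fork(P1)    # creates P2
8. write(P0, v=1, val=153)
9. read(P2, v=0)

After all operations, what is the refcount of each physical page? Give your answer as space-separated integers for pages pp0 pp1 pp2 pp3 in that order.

Answer: 1 2 1 2

Derivation:
Op 1: fork(P0) -> P1. 2 ppages; refcounts: pp0:2 pp1:2
Op 2: write(P0, v1, 108). refcount(pp1)=2>1 -> COPY to pp2. 3 ppages; refcounts: pp0:2 pp1:1 pp2:1
Op 3: write(P1, v1, 160). refcount(pp1)=1 -> write in place. 3 ppages; refcounts: pp0:2 pp1:1 pp2:1
Op 4: write(P1, v0, 123). refcount(pp0)=2>1 -> COPY to pp3. 4 ppages; refcounts: pp0:1 pp1:1 pp2:1 pp3:1
Op 5: read(P1, v1) -> 160. No state change.
Op 6: write(P0, v1, 175). refcount(pp2)=1 -> write in place. 4 ppages; refcounts: pp0:1 pp1:1 pp2:1 pp3:1
Op 7: fork(P1) -> P2. 4 ppages; refcounts: pp0:1 pp1:2 pp2:1 pp3:2
Op 8: write(P0, v1, 153). refcount(pp2)=1 -> write in place. 4 ppages; refcounts: pp0:1 pp1:2 pp2:1 pp3:2
Op 9: read(P2, v0) -> 123. No state change.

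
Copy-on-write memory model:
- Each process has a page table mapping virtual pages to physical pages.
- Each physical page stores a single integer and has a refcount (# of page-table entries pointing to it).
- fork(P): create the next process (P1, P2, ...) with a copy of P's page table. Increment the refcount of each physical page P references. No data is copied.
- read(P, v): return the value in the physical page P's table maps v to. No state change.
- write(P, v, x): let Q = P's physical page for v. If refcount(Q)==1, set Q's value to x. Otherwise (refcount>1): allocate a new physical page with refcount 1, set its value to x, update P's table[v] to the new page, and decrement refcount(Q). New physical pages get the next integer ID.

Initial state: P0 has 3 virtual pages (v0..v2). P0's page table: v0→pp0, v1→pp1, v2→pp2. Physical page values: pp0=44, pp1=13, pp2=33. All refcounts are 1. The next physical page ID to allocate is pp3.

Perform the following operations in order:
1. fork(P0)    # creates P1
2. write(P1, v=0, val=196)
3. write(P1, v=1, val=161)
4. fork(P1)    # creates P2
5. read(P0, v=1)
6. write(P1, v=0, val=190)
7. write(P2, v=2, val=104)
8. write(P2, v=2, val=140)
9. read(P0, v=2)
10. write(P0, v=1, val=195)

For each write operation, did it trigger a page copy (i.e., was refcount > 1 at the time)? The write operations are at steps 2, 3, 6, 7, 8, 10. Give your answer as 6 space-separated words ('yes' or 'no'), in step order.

Op 1: fork(P0) -> P1. 3 ppages; refcounts: pp0:2 pp1:2 pp2:2
Op 2: write(P1, v0, 196). refcount(pp0)=2>1 -> COPY to pp3. 4 ppages; refcounts: pp0:1 pp1:2 pp2:2 pp3:1
Op 3: write(P1, v1, 161). refcount(pp1)=2>1 -> COPY to pp4. 5 ppages; refcounts: pp0:1 pp1:1 pp2:2 pp3:1 pp4:1
Op 4: fork(P1) -> P2. 5 ppages; refcounts: pp0:1 pp1:1 pp2:3 pp3:2 pp4:2
Op 5: read(P0, v1) -> 13. No state change.
Op 6: write(P1, v0, 190). refcount(pp3)=2>1 -> COPY to pp5. 6 ppages; refcounts: pp0:1 pp1:1 pp2:3 pp3:1 pp4:2 pp5:1
Op 7: write(P2, v2, 104). refcount(pp2)=3>1 -> COPY to pp6. 7 ppages; refcounts: pp0:1 pp1:1 pp2:2 pp3:1 pp4:2 pp5:1 pp6:1
Op 8: write(P2, v2, 140). refcount(pp6)=1 -> write in place. 7 ppages; refcounts: pp0:1 pp1:1 pp2:2 pp3:1 pp4:2 pp5:1 pp6:1
Op 9: read(P0, v2) -> 33. No state change.
Op 10: write(P0, v1, 195). refcount(pp1)=1 -> write in place. 7 ppages; refcounts: pp0:1 pp1:1 pp2:2 pp3:1 pp4:2 pp5:1 pp6:1

yes yes yes yes no no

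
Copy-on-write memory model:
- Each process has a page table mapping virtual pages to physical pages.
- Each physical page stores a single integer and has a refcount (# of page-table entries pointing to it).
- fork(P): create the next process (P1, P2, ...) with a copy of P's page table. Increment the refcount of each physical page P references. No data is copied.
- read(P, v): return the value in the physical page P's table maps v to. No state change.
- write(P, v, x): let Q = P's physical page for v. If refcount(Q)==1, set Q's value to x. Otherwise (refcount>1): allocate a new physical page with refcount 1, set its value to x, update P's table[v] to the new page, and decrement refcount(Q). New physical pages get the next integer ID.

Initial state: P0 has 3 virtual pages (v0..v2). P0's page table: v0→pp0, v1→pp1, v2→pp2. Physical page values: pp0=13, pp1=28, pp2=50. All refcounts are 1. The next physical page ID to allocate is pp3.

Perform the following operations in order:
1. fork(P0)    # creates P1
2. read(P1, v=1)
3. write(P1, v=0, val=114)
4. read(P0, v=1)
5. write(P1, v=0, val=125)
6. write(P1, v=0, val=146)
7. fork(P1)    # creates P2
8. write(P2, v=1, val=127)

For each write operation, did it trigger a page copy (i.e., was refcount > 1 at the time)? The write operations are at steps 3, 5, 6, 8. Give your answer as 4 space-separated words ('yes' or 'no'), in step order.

Op 1: fork(P0) -> P1. 3 ppages; refcounts: pp0:2 pp1:2 pp2:2
Op 2: read(P1, v1) -> 28. No state change.
Op 3: write(P1, v0, 114). refcount(pp0)=2>1 -> COPY to pp3. 4 ppages; refcounts: pp0:1 pp1:2 pp2:2 pp3:1
Op 4: read(P0, v1) -> 28. No state change.
Op 5: write(P1, v0, 125). refcount(pp3)=1 -> write in place. 4 ppages; refcounts: pp0:1 pp1:2 pp2:2 pp3:1
Op 6: write(P1, v0, 146). refcount(pp3)=1 -> write in place. 4 ppages; refcounts: pp0:1 pp1:2 pp2:2 pp3:1
Op 7: fork(P1) -> P2. 4 ppages; refcounts: pp0:1 pp1:3 pp2:3 pp3:2
Op 8: write(P2, v1, 127). refcount(pp1)=3>1 -> COPY to pp4. 5 ppages; refcounts: pp0:1 pp1:2 pp2:3 pp3:2 pp4:1

yes no no yes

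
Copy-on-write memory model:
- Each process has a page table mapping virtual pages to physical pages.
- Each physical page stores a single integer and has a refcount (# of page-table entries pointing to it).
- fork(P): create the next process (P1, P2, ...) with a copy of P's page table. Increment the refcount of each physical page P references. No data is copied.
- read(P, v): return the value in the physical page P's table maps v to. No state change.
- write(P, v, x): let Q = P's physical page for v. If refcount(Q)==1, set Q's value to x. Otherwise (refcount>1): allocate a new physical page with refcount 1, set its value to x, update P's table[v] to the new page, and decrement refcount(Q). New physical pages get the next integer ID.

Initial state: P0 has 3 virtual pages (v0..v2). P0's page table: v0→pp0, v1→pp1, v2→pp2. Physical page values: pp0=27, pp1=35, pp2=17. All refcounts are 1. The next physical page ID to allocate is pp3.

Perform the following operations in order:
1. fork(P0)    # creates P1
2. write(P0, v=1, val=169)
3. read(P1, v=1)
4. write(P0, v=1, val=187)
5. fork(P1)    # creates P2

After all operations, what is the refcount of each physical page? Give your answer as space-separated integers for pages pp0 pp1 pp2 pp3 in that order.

Op 1: fork(P0) -> P1. 3 ppages; refcounts: pp0:2 pp1:2 pp2:2
Op 2: write(P0, v1, 169). refcount(pp1)=2>1 -> COPY to pp3. 4 ppages; refcounts: pp0:2 pp1:1 pp2:2 pp3:1
Op 3: read(P1, v1) -> 35. No state change.
Op 4: write(P0, v1, 187). refcount(pp3)=1 -> write in place. 4 ppages; refcounts: pp0:2 pp1:1 pp2:2 pp3:1
Op 5: fork(P1) -> P2. 4 ppages; refcounts: pp0:3 pp1:2 pp2:3 pp3:1

Answer: 3 2 3 1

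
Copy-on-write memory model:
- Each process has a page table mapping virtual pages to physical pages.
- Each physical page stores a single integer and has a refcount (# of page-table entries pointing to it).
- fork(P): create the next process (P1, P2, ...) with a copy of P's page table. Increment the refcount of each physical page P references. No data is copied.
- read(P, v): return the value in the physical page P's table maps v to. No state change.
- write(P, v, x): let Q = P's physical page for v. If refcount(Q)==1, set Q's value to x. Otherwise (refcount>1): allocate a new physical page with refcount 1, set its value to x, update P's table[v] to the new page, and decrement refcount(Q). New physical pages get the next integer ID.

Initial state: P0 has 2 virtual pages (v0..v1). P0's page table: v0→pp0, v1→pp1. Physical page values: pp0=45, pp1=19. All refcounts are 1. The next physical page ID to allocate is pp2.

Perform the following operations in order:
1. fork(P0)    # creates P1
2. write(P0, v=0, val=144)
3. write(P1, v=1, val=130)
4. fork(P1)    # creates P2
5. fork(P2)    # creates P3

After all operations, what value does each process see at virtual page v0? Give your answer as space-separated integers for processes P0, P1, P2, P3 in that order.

Answer: 144 45 45 45

Derivation:
Op 1: fork(P0) -> P1. 2 ppages; refcounts: pp0:2 pp1:2
Op 2: write(P0, v0, 144). refcount(pp0)=2>1 -> COPY to pp2. 3 ppages; refcounts: pp0:1 pp1:2 pp2:1
Op 3: write(P1, v1, 130). refcount(pp1)=2>1 -> COPY to pp3. 4 ppages; refcounts: pp0:1 pp1:1 pp2:1 pp3:1
Op 4: fork(P1) -> P2. 4 ppages; refcounts: pp0:2 pp1:1 pp2:1 pp3:2
Op 5: fork(P2) -> P3. 4 ppages; refcounts: pp0:3 pp1:1 pp2:1 pp3:3
P0: v0 -> pp2 = 144
P1: v0 -> pp0 = 45
P2: v0 -> pp0 = 45
P3: v0 -> pp0 = 45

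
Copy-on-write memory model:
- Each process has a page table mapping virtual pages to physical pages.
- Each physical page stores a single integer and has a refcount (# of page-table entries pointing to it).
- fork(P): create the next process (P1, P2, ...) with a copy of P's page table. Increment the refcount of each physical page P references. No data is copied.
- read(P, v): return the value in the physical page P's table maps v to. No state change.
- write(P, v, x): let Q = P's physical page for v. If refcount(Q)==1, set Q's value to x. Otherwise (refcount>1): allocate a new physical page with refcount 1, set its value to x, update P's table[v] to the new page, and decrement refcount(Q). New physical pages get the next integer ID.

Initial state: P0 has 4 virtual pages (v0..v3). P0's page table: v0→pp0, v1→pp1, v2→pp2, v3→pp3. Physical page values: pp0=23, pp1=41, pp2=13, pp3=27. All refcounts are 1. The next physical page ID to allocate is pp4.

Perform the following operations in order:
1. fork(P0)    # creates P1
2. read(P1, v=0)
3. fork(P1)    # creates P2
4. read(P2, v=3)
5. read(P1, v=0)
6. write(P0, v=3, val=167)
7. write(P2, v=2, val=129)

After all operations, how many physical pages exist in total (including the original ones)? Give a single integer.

Op 1: fork(P0) -> P1. 4 ppages; refcounts: pp0:2 pp1:2 pp2:2 pp3:2
Op 2: read(P1, v0) -> 23. No state change.
Op 3: fork(P1) -> P2. 4 ppages; refcounts: pp0:3 pp1:3 pp2:3 pp3:3
Op 4: read(P2, v3) -> 27. No state change.
Op 5: read(P1, v0) -> 23. No state change.
Op 6: write(P0, v3, 167). refcount(pp3)=3>1 -> COPY to pp4. 5 ppages; refcounts: pp0:3 pp1:3 pp2:3 pp3:2 pp4:1
Op 7: write(P2, v2, 129). refcount(pp2)=3>1 -> COPY to pp5. 6 ppages; refcounts: pp0:3 pp1:3 pp2:2 pp3:2 pp4:1 pp5:1

Answer: 6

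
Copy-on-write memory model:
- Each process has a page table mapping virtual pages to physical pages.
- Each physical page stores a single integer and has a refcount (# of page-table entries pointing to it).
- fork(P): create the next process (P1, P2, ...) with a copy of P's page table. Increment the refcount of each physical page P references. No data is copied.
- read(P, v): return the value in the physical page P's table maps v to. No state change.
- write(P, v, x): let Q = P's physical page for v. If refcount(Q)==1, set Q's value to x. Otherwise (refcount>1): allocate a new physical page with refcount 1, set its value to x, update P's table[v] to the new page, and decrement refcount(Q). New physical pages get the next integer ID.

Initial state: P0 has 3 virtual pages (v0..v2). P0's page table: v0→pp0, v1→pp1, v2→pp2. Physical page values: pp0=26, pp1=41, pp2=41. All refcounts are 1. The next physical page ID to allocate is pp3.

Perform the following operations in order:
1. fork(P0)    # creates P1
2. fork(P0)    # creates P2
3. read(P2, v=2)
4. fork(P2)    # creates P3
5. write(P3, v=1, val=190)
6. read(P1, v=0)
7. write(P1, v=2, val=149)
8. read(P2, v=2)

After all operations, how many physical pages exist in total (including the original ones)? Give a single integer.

Op 1: fork(P0) -> P1. 3 ppages; refcounts: pp0:2 pp1:2 pp2:2
Op 2: fork(P0) -> P2. 3 ppages; refcounts: pp0:3 pp1:3 pp2:3
Op 3: read(P2, v2) -> 41. No state change.
Op 4: fork(P2) -> P3. 3 ppages; refcounts: pp0:4 pp1:4 pp2:4
Op 5: write(P3, v1, 190). refcount(pp1)=4>1 -> COPY to pp3. 4 ppages; refcounts: pp0:4 pp1:3 pp2:4 pp3:1
Op 6: read(P1, v0) -> 26. No state change.
Op 7: write(P1, v2, 149). refcount(pp2)=4>1 -> COPY to pp4. 5 ppages; refcounts: pp0:4 pp1:3 pp2:3 pp3:1 pp4:1
Op 8: read(P2, v2) -> 41. No state change.

Answer: 5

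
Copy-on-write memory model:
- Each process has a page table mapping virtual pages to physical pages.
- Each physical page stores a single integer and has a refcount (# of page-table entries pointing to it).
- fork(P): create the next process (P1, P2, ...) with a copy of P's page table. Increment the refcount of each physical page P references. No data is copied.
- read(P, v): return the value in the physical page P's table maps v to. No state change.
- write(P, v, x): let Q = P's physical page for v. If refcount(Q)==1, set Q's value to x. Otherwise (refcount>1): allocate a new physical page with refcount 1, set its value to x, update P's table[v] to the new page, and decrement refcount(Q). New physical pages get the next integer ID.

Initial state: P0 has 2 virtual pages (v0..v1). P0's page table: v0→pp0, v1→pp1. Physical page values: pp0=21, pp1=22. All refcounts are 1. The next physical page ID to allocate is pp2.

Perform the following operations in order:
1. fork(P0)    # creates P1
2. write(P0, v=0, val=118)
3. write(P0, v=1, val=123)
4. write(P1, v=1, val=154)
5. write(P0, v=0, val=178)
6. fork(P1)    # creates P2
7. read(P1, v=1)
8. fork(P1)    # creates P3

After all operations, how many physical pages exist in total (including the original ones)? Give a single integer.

Answer: 4

Derivation:
Op 1: fork(P0) -> P1. 2 ppages; refcounts: pp0:2 pp1:2
Op 2: write(P0, v0, 118). refcount(pp0)=2>1 -> COPY to pp2. 3 ppages; refcounts: pp0:1 pp1:2 pp2:1
Op 3: write(P0, v1, 123). refcount(pp1)=2>1 -> COPY to pp3. 4 ppages; refcounts: pp0:1 pp1:1 pp2:1 pp3:1
Op 4: write(P1, v1, 154). refcount(pp1)=1 -> write in place. 4 ppages; refcounts: pp0:1 pp1:1 pp2:1 pp3:1
Op 5: write(P0, v0, 178). refcount(pp2)=1 -> write in place. 4 ppages; refcounts: pp0:1 pp1:1 pp2:1 pp3:1
Op 6: fork(P1) -> P2. 4 ppages; refcounts: pp0:2 pp1:2 pp2:1 pp3:1
Op 7: read(P1, v1) -> 154. No state change.
Op 8: fork(P1) -> P3. 4 ppages; refcounts: pp0:3 pp1:3 pp2:1 pp3:1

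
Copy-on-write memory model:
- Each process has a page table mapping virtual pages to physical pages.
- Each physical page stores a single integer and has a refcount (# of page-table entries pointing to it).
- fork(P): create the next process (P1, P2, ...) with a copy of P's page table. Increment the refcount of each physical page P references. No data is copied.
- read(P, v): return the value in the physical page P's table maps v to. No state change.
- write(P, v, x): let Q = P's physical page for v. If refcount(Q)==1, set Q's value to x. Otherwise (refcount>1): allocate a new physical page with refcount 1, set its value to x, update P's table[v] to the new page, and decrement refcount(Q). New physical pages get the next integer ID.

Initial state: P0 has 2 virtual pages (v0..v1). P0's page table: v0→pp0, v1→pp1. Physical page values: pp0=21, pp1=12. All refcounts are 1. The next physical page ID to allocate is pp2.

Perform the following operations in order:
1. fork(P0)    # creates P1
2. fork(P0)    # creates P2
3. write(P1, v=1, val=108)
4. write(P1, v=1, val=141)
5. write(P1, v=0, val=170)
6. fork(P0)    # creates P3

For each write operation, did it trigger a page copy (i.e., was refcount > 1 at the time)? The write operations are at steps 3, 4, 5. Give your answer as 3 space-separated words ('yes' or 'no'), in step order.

Op 1: fork(P0) -> P1. 2 ppages; refcounts: pp0:2 pp1:2
Op 2: fork(P0) -> P2. 2 ppages; refcounts: pp0:3 pp1:3
Op 3: write(P1, v1, 108). refcount(pp1)=3>1 -> COPY to pp2. 3 ppages; refcounts: pp0:3 pp1:2 pp2:1
Op 4: write(P1, v1, 141). refcount(pp2)=1 -> write in place. 3 ppages; refcounts: pp0:3 pp1:2 pp2:1
Op 5: write(P1, v0, 170). refcount(pp0)=3>1 -> COPY to pp3. 4 ppages; refcounts: pp0:2 pp1:2 pp2:1 pp3:1
Op 6: fork(P0) -> P3. 4 ppages; refcounts: pp0:3 pp1:3 pp2:1 pp3:1

yes no yes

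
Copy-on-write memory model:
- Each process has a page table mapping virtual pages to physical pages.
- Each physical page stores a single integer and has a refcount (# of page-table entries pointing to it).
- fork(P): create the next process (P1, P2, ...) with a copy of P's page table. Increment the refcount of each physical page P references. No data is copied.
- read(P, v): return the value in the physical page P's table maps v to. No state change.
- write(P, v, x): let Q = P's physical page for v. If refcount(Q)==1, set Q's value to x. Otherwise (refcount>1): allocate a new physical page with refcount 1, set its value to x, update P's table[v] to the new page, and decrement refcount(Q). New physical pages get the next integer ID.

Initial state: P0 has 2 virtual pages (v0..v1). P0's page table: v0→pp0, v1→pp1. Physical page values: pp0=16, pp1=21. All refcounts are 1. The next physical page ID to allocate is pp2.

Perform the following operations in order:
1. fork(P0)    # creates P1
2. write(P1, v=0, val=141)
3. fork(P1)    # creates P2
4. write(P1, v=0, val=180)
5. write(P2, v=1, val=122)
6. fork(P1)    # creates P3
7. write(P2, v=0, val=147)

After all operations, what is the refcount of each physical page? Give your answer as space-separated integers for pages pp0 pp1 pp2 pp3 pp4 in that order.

Answer: 1 3 1 2 1

Derivation:
Op 1: fork(P0) -> P1. 2 ppages; refcounts: pp0:2 pp1:2
Op 2: write(P1, v0, 141). refcount(pp0)=2>1 -> COPY to pp2. 3 ppages; refcounts: pp0:1 pp1:2 pp2:1
Op 3: fork(P1) -> P2. 3 ppages; refcounts: pp0:1 pp1:3 pp2:2
Op 4: write(P1, v0, 180). refcount(pp2)=2>1 -> COPY to pp3. 4 ppages; refcounts: pp0:1 pp1:3 pp2:1 pp3:1
Op 5: write(P2, v1, 122). refcount(pp1)=3>1 -> COPY to pp4. 5 ppages; refcounts: pp0:1 pp1:2 pp2:1 pp3:1 pp4:1
Op 6: fork(P1) -> P3. 5 ppages; refcounts: pp0:1 pp1:3 pp2:1 pp3:2 pp4:1
Op 7: write(P2, v0, 147). refcount(pp2)=1 -> write in place. 5 ppages; refcounts: pp0:1 pp1:3 pp2:1 pp3:2 pp4:1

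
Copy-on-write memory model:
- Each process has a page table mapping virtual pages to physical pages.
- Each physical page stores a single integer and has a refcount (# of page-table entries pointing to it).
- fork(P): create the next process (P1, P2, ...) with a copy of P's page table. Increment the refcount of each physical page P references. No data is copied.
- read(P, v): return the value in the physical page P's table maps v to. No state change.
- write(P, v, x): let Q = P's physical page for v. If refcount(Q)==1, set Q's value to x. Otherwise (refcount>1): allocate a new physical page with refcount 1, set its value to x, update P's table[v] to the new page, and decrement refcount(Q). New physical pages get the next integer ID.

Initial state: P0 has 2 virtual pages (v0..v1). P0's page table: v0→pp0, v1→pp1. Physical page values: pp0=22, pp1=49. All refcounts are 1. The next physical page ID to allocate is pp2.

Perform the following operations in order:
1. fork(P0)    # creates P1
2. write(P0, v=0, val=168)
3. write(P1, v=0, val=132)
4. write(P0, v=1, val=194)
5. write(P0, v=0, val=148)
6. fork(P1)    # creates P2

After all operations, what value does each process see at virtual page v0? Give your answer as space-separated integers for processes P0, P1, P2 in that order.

Op 1: fork(P0) -> P1. 2 ppages; refcounts: pp0:2 pp1:2
Op 2: write(P0, v0, 168). refcount(pp0)=2>1 -> COPY to pp2. 3 ppages; refcounts: pp0:1 pp1:2 pp2:1
Op 3: write(P1, v0, 132). refcount(pp0)=1 -> write in place. 3 ppages; refcounts: pp0:1 pp1:2 pp2:1
Op 4: write(P0, v1, 194). refcount(pp1)=2>1 -> COPY to pp3. 4 ppages; refcounts: pp0:1 pp1:1 pp2:1 pp3:1
Op 5: write(P0, v0, 148). refcount(pp2)=1 -> write in place. 4 ppages; refcounts: pp0:1 pp1:1 pp2:1 pp3:1
Op 6: fork(P1) -> P2. 4 ppages; refcounts: pp0:2 pp1:2 pp2:1 pp3:1
P0: v0 -> pp2 = 148
P1: v0 -> pp0 = 132
P2: v0 -> pp0 = 132

Answer: 148 132 132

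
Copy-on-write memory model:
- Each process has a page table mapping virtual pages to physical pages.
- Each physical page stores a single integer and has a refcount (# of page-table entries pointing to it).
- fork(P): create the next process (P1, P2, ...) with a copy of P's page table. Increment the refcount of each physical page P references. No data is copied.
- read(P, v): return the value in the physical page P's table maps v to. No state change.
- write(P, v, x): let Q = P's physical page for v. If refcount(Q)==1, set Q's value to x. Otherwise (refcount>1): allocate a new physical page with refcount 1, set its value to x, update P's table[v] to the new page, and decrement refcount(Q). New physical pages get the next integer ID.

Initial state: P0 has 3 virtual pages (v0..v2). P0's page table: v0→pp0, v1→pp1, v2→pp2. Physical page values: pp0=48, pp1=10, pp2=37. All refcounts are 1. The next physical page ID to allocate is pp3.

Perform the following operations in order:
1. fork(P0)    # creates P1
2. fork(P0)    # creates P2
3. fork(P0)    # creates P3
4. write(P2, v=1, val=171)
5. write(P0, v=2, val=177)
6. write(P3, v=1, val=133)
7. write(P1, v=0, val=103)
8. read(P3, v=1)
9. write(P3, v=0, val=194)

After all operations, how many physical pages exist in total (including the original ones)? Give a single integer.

Op 1: fork(P0) -> P1. 3 ppages; refcounts: pp0:2 pp1:2 pp2:2
Op 2: fork(P0) -> P2. 3 ppages; refcounts: pp0:3 pp1:3 pp2:3
Op 3: fork(P0) -> P3. 3 ppages; refcounts: pp0:4 pp1:4 pp2:4
Op 4: write(P2, v1, 171). refcount(pp1)=4>1 -> COPY to pp3. 4 ppages; refcounts: pp0:4 pp1:3 pp2:4 pp3:1
Op 5: write(P0, v2, 177). refcount(pp2)=4>1 -> COPY to pp4. 5 ppages; refcounts: pp0:4 pp1:3 pp2:3 pp3:1 pp4:1
Op 6: write(P3, v1, 133). refcount(pp1)=3>1 -> COPY to pp5. 6 ppages; refcounts: pp0:4 pp1:2 pp2:3 pp3:1 pp4:1 pp5:1
Op 7: write(P1, v0, 103). refcount(pp0)=4>1 -> COPY to pp6. 7 ppages; refcounts: pp0:3 pp1:2 pp2:3 pp3:1 pp4:1 pp5:1 pp6:1
Op 8: read(P3, v1) -> 133. No state change.
Op 9: write(P3, v0, 194). refcount(pp0)=3>1 -> COPY to pp7. 8 ppages; refcounts: pp0:2 pp1:2 pp2:3 pp3:1 pp4:1 pp5:1 pp6:1 pp7:1

Answer: 8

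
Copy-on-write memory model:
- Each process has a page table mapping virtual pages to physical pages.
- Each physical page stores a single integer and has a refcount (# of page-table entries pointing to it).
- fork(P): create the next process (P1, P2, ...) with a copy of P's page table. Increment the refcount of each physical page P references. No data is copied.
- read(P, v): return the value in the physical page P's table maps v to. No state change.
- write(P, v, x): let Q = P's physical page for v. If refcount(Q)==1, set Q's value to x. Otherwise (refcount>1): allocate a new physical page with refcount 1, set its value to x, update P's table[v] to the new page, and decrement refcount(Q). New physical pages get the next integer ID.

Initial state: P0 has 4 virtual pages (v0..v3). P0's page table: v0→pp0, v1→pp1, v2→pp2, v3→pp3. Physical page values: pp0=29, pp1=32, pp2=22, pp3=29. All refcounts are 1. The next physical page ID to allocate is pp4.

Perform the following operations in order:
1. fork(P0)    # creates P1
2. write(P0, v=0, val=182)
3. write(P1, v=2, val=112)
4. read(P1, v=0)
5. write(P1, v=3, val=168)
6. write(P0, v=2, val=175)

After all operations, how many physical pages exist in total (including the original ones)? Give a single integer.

Answer: 7

Derivation:
Op 1: fork(P0) -> P1. 4 ppages; refcounts: pp0:2 pp1:2 pp2:2 pp3:2
Op 2: write(P0, v0, 182). refcount(pp0)=2>1 -> COPY to pp4. 5 ppages; refcounts: pp0:1 pp1:2 pp2:2 pp3:2 pp4:1
Op 3: write(P1, v2, 112). refcount(pp2)=2>1 -> COPY to pp5. 6 ppages; refcounts: pp0:1 pp1:2 pp2:1 pp3:2 pp4:1 pp5:1
Op 4: read(P1, v0) -> 29. No state change.
Op 5: write(P1, v3, 168). refcount(pp3)=2>1 -> COPY to pp6. 7 ppages; refcounts: pp0:1 pp1:2 pp2:1 pp3:1 pp4:1 pp5:1 pp6:1
Op 6: write(P0, v2, 175). refcount(pp2)=1 -> write in place. 7 ppages; refcounts: pp0:1 pp1:2 pp2:1 pp3:1 pp4:1 pp5:1 pp6:1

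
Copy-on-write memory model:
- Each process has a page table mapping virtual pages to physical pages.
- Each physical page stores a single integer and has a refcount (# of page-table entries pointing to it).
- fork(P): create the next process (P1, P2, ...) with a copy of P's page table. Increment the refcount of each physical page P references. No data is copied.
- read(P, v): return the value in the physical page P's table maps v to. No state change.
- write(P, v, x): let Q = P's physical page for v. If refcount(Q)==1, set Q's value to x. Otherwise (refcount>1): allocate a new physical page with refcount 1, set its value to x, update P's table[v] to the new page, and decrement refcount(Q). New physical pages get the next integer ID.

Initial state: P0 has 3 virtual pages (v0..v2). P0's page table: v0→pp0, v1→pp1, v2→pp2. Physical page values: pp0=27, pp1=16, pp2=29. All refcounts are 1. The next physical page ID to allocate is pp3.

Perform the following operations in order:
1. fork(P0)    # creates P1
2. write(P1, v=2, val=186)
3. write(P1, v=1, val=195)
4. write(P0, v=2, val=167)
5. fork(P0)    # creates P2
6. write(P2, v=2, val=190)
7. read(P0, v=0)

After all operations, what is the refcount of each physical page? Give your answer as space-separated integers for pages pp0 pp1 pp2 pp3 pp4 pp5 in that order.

Answer: 3 2 1 1 1 1

Derivation:
Op 1: fork(P0) -> P1. 3 ppages; refcounts: pp0:2 pp1:2 pp2:2
Op 2: write(P1, v2, 186). refcount(pp2)=2>1 -> COPY to pp3. 4 ppages; refcounts: pp0:2 pp1:2 pp2:1 pp3:1
Op 3: write(P1, v1, 195). refcount(pp1)=2>1 -> COPY to pp4. 5 ppages; refcounts: pp0:2 pp1:1 pp2:1 pp3:1 pp4:1
Op 4: write(P0, v2, 167). refcount(pp2)=1 -> write in place. 5 ppages; refcounts: pp0:2 pp1:1 pp2:1 pp3:1 pp4:1
Op 5: fork(P0) -> P2. 5 ppages; refcounts: pp0:3 pp1:2 pp2:2 pp3:1 pp4:1
Op 6: write(P2, v2, 190). refcount(pp2)=2>1 -> COPY to pp5. 6 ppages; refcounts: pp0:3 pp1:2 pp2:1 pp3:1 pp4:1 pp5:1
Op 7: read(P0, v0) -> 27. No state change.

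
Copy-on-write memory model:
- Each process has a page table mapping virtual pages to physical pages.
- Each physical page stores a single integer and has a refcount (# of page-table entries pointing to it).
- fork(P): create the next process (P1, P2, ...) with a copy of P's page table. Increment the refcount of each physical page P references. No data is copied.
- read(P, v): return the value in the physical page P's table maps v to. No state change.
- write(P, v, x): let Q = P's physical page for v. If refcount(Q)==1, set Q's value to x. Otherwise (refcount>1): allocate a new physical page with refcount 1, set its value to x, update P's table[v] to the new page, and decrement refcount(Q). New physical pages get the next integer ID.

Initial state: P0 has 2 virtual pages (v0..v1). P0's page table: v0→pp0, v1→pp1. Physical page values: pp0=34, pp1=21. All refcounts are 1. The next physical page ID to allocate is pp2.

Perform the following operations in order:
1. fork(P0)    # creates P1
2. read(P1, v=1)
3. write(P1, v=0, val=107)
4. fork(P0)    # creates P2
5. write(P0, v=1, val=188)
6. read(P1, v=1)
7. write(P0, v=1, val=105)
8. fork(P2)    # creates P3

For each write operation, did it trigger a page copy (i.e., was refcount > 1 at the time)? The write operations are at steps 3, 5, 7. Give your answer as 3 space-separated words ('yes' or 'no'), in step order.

Op 1: fork(P0) -> P1. 2 ppages; refcounts: pp0:2 pp1:2
Op 2: read(P1, v1) -> 21. No state change.
Op 3: write(P1, v0, 107). refcount(pp0)=2>1 -> COPY to pp2. 3 ppages; refcounts: pp0:1 pp1:2 pp2:1
Op 4: fork(P0) -> P2. 3 ppages; refcounts: pp0:2 pp1:3 pp2:1
Op 5: write(P0, v1, 188). refcount(pp1)=3>1 -> COPY to pp3. 4 ppages; refcounts: pp0:2 pp1:2 pp2:1 pp3:1
Op 6: read(P1, v1) -> 21. No state change.
Op 7: write(P0, v1, 105). refcount(pp3)=1 -> write in place. 4 ppages; refcounts: pp0:2 pp1:2 pp2:1 pp3:1
Op 8: fork(P2) -> P3. 4 ppages; refcounts: pp0:3 pp1:3 pp2:1 pp3:1

yes yes no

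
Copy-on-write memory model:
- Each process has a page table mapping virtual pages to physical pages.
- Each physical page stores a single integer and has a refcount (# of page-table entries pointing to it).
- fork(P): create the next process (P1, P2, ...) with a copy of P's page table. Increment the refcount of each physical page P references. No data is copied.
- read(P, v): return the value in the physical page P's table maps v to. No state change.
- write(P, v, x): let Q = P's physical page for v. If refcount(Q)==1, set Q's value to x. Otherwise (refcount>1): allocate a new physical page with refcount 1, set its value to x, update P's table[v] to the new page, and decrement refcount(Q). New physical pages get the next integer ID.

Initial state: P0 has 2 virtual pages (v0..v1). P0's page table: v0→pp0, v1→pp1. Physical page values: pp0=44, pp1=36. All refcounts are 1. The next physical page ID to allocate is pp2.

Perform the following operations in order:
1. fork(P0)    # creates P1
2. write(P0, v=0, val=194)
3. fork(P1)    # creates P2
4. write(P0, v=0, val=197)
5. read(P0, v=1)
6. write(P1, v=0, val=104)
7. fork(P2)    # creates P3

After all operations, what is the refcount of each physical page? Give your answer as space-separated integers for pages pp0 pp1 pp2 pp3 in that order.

Op 1: fork(P0) -> P1. 2 ppages; refcounts: pp0:2 pp1:2
Op 2: write(P0, v0, 194). refcount(pp0)=2>1 -> COPY to pp2. 3 ppages; refcounts: pp0:1 pp1:2 pp2:1
Op 3: fork(P1) -> P2. 3 ppages; refcounts: pp0:2 pp1:3 pp2:1
Op 4: write(P0, v0, 197). refcount(pp2)=1 -> write in place. 3 ppages; refcounts: pp0:2 pp1:3 pp2:1
Op 5: read(P0, v1) -> 36. No state change.
Op 6: write(P1, v0, 104). refcount(pp0)=2>1 -> COPY to pp3. 4 ppages; refcounts: pp0:1 pp1:3 pp2:1 pp3:1
Op 7: fork(P2) -> P3. 4 ppages; refcounts: pp0:2 pp1:4 pp2:1 pp3:1

Answer: 2 4 1 1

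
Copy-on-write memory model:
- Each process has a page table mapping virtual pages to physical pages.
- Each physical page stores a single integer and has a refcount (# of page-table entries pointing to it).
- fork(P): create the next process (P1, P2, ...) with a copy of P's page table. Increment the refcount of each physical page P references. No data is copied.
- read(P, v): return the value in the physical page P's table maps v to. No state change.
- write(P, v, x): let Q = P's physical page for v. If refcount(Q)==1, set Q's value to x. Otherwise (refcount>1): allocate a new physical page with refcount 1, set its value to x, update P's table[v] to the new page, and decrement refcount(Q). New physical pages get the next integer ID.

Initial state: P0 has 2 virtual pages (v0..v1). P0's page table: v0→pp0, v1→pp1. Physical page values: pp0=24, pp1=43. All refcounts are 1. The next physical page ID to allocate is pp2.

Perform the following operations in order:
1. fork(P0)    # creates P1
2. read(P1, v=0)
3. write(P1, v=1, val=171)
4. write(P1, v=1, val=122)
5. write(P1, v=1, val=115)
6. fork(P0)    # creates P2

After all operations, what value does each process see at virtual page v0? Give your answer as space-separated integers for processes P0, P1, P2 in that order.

Op 1: fork(P0) -> P1. 2 ppages; refcounts: pp0:2 pp1:2
Op 2: read(P1, v0) -> 24. No state change.
Op 3: write(P1, v1, 171). refcount(pp1)=2>1 -> COPY to pp2. 3 ppages; refcounts: pp0:2 pp1:1 pp2:1
Op 4: write(P1, v1, 122). refcount(pp2)=1 -> write in place. 3 ppages; refcounts: pp0:2 pp1:1 pp2:1
Op 5: write(P1, v1, 115). refcount(pp2)=1 -> write in place. 3 ppages; refcounts: pp0:2 pp1:1 pp2:1
Op 6: fork(P0) -> P2. 3 ppages; refcounts: pp0:3 pp1:2 pp2:1
P0: v0 -> pp0 = 24
P1: v0 -> pp0 = 24
P2: v0 -> pp0 = 24

Answer: 24 24 24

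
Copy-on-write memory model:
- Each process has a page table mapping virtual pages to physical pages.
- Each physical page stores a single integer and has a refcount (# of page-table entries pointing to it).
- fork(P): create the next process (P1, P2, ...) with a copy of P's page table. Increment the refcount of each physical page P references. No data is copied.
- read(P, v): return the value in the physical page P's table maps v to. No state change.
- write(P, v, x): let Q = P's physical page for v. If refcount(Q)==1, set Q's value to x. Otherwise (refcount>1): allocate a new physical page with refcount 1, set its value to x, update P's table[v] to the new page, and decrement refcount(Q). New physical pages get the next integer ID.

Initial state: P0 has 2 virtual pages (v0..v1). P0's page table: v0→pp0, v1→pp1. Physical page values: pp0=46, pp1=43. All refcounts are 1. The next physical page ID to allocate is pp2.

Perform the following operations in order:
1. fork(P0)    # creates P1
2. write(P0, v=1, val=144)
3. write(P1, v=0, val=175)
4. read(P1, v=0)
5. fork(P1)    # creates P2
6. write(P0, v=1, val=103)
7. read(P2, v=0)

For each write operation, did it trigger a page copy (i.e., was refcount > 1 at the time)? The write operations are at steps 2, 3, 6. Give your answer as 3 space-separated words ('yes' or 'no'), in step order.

Op 1: fork(P0) -> P1. 2 ppages; refcounts: pp0:2 pp1:2
Op 2: write(P0, v1, 144). refcount(pp1)=2>1 -> COPY to pp2. 3 ppages; refcounts: pp0:2 pp1:1 pp2:1
Op 3: write(P1, v0, 175). refcount(pp0)=2>1 -> COPY to pp3. 4 ppages; refcounts: pp0:1 pp1:1 pp2:1 pp3:1
Op 4: read(P1, v0) -> 175. No state change.
Op 5: fork(P1) -> P2. 4 ppages; refcounts: pp0:1 pp1:2 pp2:1 pp3:2
Op 6: write(P0, v1, 103). refcount(pp2)=1 -> write in place. 4 ppages; refcounts: pp0:1 pp1:2 pp2:1 pp3:2
Op 7: read(P2, v0) -> 175. No state change.

yes yes no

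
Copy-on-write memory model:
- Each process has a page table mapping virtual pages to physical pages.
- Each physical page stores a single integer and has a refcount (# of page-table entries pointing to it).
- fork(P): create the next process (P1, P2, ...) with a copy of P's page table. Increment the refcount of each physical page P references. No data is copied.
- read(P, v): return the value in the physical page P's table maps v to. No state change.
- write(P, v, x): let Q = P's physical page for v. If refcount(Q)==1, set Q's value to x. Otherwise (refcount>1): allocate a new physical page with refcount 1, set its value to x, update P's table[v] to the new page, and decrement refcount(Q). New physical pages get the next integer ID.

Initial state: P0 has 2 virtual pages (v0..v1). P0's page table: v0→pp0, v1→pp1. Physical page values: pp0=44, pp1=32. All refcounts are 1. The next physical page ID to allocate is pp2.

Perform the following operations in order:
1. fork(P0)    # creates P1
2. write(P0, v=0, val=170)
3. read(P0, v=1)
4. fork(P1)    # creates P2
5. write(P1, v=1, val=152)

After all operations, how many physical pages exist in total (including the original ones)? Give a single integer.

Op 1: fork(P0) -> P1. 2 ppages; refcounts: pp0:2 pp1:2
Op 2: write(P0, v0, 170). refcount(pp0)=2>1 -> COPY to pp2. 3 ppages; refcounts: pp0:1 pp1:2 pp2:1
Op 3: read(P0, v1) -> 32. No state change.
Op 4: fork(P1) -> P2. 3 ppages; refcounts: pp0:2 pp1:3 pp2:1
Op 5: write(P1, v1, 152). refcount(pp1)=3>1 -> COPY to pp3. 4 ppages; refcounts: pp0:2 pp1:2 pp2:1 pp3:1

Answer: 4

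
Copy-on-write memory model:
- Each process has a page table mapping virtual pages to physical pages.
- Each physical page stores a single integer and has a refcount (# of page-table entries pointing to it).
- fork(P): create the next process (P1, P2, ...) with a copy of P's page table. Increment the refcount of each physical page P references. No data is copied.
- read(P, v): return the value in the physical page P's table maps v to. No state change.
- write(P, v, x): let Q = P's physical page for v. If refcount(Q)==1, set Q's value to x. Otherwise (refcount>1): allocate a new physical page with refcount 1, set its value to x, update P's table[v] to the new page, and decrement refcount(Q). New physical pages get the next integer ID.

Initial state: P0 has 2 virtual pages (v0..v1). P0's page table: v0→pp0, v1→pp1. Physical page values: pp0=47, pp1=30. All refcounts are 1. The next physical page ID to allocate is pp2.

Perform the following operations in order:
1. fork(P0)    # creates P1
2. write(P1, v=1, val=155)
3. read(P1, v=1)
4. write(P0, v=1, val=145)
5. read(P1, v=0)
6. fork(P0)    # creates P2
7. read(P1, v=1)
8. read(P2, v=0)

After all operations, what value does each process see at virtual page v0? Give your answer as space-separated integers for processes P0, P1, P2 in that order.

Answer: 47 47 47

Derivation:
Op 1: fork(P0) -> P1. 2 ppages; refcounts: pp0:2 pp1:2
Op 2: write(P1, v1, 155). refcount(pp1)=2>1 -> COPY to pp2. 3 ppages; refcounts: pp0:2 pp1:1 pp2:1
Op 3: read(P1, v1) -> 155. No state change.
Op 4: write(P0, v1, 145). refcount(pp1)=1 -> write in place. 3 ppages; refcounts: pp0:2 pp1:1 pp2:1
Op 5: read(P1, v0) -> 47. No state change.
Op 6: fork(P0) -> P2. 3 ppages; refcounts: pp0:3 pp1:2 pp2:1
Op 7: read(P1, v1) -> 155. No state change.
Op 8: read(P2, v0) -> 47. No state change.
P0: v0 -> pp0 = 47
P1: v0 -> pp0 = 47
P2: v0 -> pp0 = 47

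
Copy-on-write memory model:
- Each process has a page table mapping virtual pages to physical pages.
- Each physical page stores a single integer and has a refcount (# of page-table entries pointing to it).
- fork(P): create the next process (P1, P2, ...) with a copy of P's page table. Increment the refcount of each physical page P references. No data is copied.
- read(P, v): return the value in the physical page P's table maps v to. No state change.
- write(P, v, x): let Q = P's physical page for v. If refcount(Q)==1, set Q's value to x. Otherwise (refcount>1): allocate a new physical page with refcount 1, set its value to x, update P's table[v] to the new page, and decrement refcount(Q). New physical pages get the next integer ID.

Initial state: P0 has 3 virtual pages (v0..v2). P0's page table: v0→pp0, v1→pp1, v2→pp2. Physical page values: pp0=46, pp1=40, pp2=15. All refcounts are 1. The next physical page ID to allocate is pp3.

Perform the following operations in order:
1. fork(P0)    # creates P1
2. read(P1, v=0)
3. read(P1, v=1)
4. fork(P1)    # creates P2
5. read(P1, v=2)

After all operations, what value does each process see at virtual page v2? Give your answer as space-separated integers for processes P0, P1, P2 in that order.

Answer: 15 15 15

Derivation:
Op 1: fork(P0) -> P1. 3 ppages; refcounts: pp0:2 pp1:2 pp2:2
Op 2: read(P1, v0) -> 46. No state change.
Op 3: read(P1, v1) -> 40. No state change.
Op 4: fork(P1) -> P2. 3 ppages; refcounts: pp0:3 pp1:3 pp2:3
Op 5: read(P1, v2) -> 15. No state change.
P0: v2 -> pp2 = 15
P1: v2 -> pp2 = 15
P2: v2 -> pp2 = 15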